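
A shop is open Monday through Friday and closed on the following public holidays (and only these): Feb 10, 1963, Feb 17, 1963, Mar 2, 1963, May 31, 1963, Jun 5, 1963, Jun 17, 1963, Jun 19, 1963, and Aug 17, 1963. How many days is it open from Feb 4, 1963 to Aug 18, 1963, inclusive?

Feb 4, 1963 is a Monday.
From Feb 4, 1963 to Aug 18, 1963 is 196 days inclusive.
196 = 7 × 28, so the span is exactly 28 full weeks.
Each full week contributes 5 weekdays (Mon–Fri): 28 × 5 = 140.
Total: 140.
Holidays: Feb 10, 1963 (Sun); Feb 17, 1963 (Sun); Mar 2, 1963 (Sat); May 31, 1963 (Fri); Jun 5, 1963 (Wed); Jun 17, 1963 (Mon); Jun 19, 1963 (Wed); Aug 17, 1963 (Sat).
4 of the 8 holidays fall on weekdays; the rest are weekends and were already excluded.
Business days: 140 − 4 = 136.

136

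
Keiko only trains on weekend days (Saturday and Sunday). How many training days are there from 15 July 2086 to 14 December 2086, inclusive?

43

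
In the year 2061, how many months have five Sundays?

A month has five Sundays exactly when Sunday falls within its first (length − 28) days.
Jan: 31 days, starts Sat → 5 of Sat, Sun, Mon ✓
Feb: 28 days, starts Tue → 5 of (none)
Mar: 31 days, starts Tue → 5 of Tue, Wed, Thu
Apr: 30 days, starts Fri → 5 of Fri, Sat
May: 31 days, starts Sun → 5 of Sun, Mon, Tue ✓
Jun: 30 days, starts Wed → 5 of Wed, Thu
Jul: 31 days, starts Fri → 5 of Fri, Sat, Sun ✓
Aug: 31 days, starts Mon → 5 of Mon, Tue, Wed
Sep: 30 days, starts Thu → 5 of Thu, Fri
Oct: 31 days, starts Sat → 5 of Sat, Sun, Mon ✓
Nov: 30 days, starts Tue → 5 of Tue, Wed
Dec: 31 days, starts Thu → 5 of Thu, Fri, Sat
Months with five Sundays: Jan, May, Jul, Oct.

4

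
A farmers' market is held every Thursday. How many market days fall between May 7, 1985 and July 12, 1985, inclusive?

10 Thursdays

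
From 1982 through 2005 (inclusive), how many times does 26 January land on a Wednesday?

Day of week of January 26 in each year:
1982: Tue, 1983: Wed ✓, 1984: Thu, 1985: Sat, 1986: Sun, 1987: Mon, 1988: Tue, 1989: Thu, 1990: Fri, 1991: Sat, 1992: Sun, 1993: Tue, 1994: Wed ✓, 1995: Thu, 1996: Fri, 1997: Sun, 1998: Mon, 1999: Tue, 2000: Wed ✓, 2001: Fri, 2002: Sat, 2003: Sun, 2004: Mon, 2005: Wed ✓
Wednesdays: 1983, 1994, 2000, 2005.

4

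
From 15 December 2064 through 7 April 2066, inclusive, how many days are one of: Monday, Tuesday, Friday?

206

15 December 2064 is a Monday.
From 15 December 2064 to 7 April 2066 is 479 days inclusive.
479 = 7 × 68 + 3, so there are 68 full weeks plus 3 extra days.
Each full week contributes 3 days from the set (Mon, Tue, Fri): 68 × 3 = 204.
The 3 extra days are Mon, Tue, Wed — 2 of them qualify.
Total: 204 + 2 = 206.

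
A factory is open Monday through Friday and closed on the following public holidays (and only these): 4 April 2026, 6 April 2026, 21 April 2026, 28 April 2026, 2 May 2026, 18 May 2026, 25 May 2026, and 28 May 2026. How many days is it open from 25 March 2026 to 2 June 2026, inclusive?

25 March 2026 is a Wednesday.
That's 70 days from start to end, counting both.
70 = 7 × 10, so the span is exactly 10 full weeks.
Each full week contributes 5 weekdays (Mon–Fri): 10 × 5 = 50.
Holidays: 4 April 2026 (Sat); 6 April 2026 (Mon); 21 April 2026 (Tue); 28 April 2026 (Tue); 2 May 2026 (Sat); 18 May 2026 (Mon); 25 May 2026 (Mon); 28 May 2026 (Thu).
6 of the 8 holidays fall on weekdays; the rest are weekends and were already excluded.
Business days: 50 − 6 = 44.

44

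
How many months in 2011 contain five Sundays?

A month has five Sundays exactly when Sunday falls within its first (length − 28) days.
Jan: 31 days, starts Sat → 5 of Sat, Sun, Mon ✓
Feb: 28 days, starts Tue → 5 of (none)
Mar: 31 days, starts Tue → 5 of Tue, Wed, Thu
Apr: 30 days, starts Fri → 5 of Fri, Sat
May: 31 days, starts Sun → 5 of Sun, Mon, Tue ✓
Jun: 30 days, starts Wed → 5 of Wed, Thu
Jul: 31 days, starts Fri → 5 of Fri, Sat, Sun ✓
Aug: 31 days, starts Mon → 5 of Mon, Tue, Wed
Sep: 30 days, starts Thu → 5 of Thu, Fri
Oct: 31 days, starts Sat → 5 of Sat, Sun, Mon ✓
Nov: 30 days, starts Tue → 5 of Tue, Wed
Dec: 31 days, starts Thu → 5 of Thu, Fri, Sat
Months with five Sundays: Jan, May, Jul, Oct.

4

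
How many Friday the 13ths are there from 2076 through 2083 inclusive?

13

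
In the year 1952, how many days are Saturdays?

52

1952-01-01 is a Tuesday.
From 1952-01-01 to 1952-12-31 is 366 days inclusive.
366 = 7 × 52 + 2, so there are 52 full weeks plus 2 extra days.
Each full week contributes one Saturday: 52 so far.
The 2 extra days are Tue, Wed — none qualify.
Total: 52 + 0 = 52.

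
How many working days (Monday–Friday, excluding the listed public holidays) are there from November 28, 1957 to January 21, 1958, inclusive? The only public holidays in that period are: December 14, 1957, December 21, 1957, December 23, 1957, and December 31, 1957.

November 28, 1957 is a Thursday.
From November 28, 1957 to January 21, 1958 is 55 days inclusive.
55 = 7 × 7 + 6, so there are 7 full weeks plus 6 extra days.
Each full week contributes 5 weekdays (Mon–Fri): 7 × 5 = 35.
The 6 extra days are Thursday, Friday, Saturday, Sunday, Monday, Tuesday — 4 of them qualify.
Total: 35 + 4 = 39.
Holidays: December 14, 1957 (Sat); December 21, 1957 (Sat); December 23, 1957 (Mon); December 31, 1957 (Tue).
2 of the 4 holidays fall on weekdays; the rest are weekends and were already excluded.
Business days: 39 − 2 = 37.

37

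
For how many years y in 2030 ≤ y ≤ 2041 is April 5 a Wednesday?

1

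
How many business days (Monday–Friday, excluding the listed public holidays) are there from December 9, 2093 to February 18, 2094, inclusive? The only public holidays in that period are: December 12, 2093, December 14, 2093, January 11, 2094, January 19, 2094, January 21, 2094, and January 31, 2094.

December 9, 2093 is a Wednesday.
The range spans 72 days (inclusive of both endpoints).
72 = 7 × 10 + 2, so there are 10 full weeks plus 2 extra days.
Each full week contributes 5 weekdays (Mon–Fri): 10 × 5 = 50.
The 2 extra days are Wednesday, Thursday — 2 of them qualify.
Total: 50 + 2 = 52.
Holidays: December 12, 2093 (Sat); December 14, 2093 (Mon); January 11, 2094 (Mon); January 19, 2094 (Tue); January 21, 2094 (Thu); January 31, 2094 (Sun).
4 of the 6 holidays fall on weekdays; the rest are weekends and were already excluded.
Business days: 52 − 4 = 48.

48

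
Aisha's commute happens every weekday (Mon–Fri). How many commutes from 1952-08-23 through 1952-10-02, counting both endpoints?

29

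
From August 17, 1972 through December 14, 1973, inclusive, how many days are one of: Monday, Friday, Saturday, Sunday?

August 17, 1972 is a Thursday.
That's 485 days from start to end, counting both.
485 = 7 × 69 + 2, so there are 69 full weeks plus 2 extra days.
Each full week contributes 4 days from the set (Mon, Fri, Sat, Sun): 69 × 4 = 276.
The 2 extra days are Thu, Fri — 1 of them qualifies.
Total: 276 + 1 = 277.

277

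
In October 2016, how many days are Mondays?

1 October 2016 is a Saturday.
The range spans 31 days (inclusive of both endpoints).
31 = 7 × 4 + 3, so there are 4 full weeks plus 3 extra days.
Each full week contributes one Monday: 4 so far.
The 3 extra days are Sat, Sun, Mon — 1 of them qualifies.
Total: 4 + 1 = 5.

5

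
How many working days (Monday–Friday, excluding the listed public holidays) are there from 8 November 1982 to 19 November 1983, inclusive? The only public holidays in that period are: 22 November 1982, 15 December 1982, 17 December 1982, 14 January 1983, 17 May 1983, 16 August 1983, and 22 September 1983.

263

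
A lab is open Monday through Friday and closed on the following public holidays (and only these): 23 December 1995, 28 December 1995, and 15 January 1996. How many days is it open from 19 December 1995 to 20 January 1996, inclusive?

22 working days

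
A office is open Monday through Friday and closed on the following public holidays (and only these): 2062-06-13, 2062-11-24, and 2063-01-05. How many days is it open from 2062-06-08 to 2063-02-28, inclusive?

187

2062-06-08 is a Thursday.
From 2062-06-08 to 2063-02-28 is 266 days inclusive.
266 = 7 × 38, so the span is exactly 38 full weeks.
Each full week contributes 5 weekdays (Mon–Fri): 38 × 5 = 190.
Total: 190.
Holidays: 2062-06-13 (Tue); 2062-11-24 (Fri); 2063-01-05 (Fri).
All 3 holidays fall on weekdays, so subtract 3.
Business days: 190 − 3 = 187.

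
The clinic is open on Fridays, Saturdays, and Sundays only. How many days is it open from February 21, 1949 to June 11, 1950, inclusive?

February 21, 1949 is a Monday.
From February 21, 1949 to June 11, 1950 is 476 days inclusive.
476 = 7 × 68, so the span is exactly 68 full weeks.
Each full week contributes 3 days from the set (Fri, Sat, Sun): 68 × 3 = 204.
Total: 204.

204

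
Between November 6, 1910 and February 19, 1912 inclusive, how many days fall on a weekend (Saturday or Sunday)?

135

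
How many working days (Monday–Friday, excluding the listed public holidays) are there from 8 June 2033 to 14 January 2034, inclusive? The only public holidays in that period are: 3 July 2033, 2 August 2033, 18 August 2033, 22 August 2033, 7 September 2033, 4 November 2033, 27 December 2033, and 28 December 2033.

151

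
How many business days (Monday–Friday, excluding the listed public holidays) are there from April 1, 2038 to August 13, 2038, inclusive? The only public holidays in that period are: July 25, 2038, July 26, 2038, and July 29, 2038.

April 1, 2038 is a Thursday.
That's 135 days from start to end, counting both.
135 = 7 × 19 + 2, so there are 19 full weeks plus 2 extra days.
Each full week contributes 5 weekdays (Mon–Fri): 19 × 5 = 95.
The 2 extra days are Thu, Fri — 2 of them qualify.
Total: 95 + 2 = 97.
Holidays: July 25, 2038 (Sun); July 26, 2038 (Mon); July 29, 2038 (Thu).
2 of the 3 holidays fall on weekdays; the rest are weekends and were already excluded.
Business days: 97 − 2 = 95.

95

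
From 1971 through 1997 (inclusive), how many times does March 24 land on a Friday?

Day of week of March 24 in each year:
1971: Wed, 1972: Fri ✓, 1973: Sat, 1974: Sun, 1975: Mon, 1976: Wed, 1977: Thu, 1978: Fri ✓, 1979: Sat, 1980: Mon, 1981: Tue, 1982: Wed, 1983: Thu, 1984: Sat, 1985: Sun, 1986: Mon, 1987: Tue, 1988: Thu, 1989: Fri ✓, 1990: Sat, 1991: Sun, 1992: Tue, 1993: Wed, 1994: Thu, 1995: Fri ✓, 1996: Sun, 1997: Mon
Fridays: 1972, 1978, 1989, 1995.

4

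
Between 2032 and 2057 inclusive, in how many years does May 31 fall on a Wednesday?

Day of week of May 31 in each year:
2032: Mon, 2033: Tue, 2034: Wed ✓, 2035: Thu, 2036: Sat, 2037: Sun, 2038: Mon, 2039: Tue, 2040: Thu, 2041: Fri, 2042: Sat, 2043: Sun, 2044: Tue, 2045: Wed ✓, 2046: Thu, 2047: Fri, 2048: Sun, 2049: Mon, 2050: Tue, 2051: Wed ✓, 2052: Fri, 2053: Sat, 2054: Sun, 2055: Mon, 2056: Wed ✓, 2057: Thu
Wednesdays: 2034, 2045, 2051, 2056.

4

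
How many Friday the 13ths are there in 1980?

1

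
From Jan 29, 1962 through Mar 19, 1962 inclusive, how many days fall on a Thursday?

Jan 29, 1962 is a Monday.
From Jan 29, 1962 to Mar 19, 1962 is 50 days inclusive.
50 = 7 × 7 + 1, so there are 7 full weeks plus 1 extra day.
Each full week contributes one Thursday: 7 so far.
The 1 extra day is Mon — none qualify.
Total: 7 + 0 = 7.

7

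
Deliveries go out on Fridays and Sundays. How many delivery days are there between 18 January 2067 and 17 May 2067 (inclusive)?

18 January 2067 is a Tuesday.
That's 120 days from start to end, counting both.
120 = 7 × 17 + 1, so there are 17 full weeks plus 1 extra day.
Each full week contributes 2 days from the set (Fri, Sun): 17 × 2 = 34.
The 1 extra day is Tuesday — none qualify.
Total: 34 + 0 = 34.

34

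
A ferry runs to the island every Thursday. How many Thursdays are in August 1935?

5

August 1, 1935 is a Thursday.
That's 31 days from start to end, counting both.
31 = 7 × 4 + 3, so there are 4 full weeks plus 3 extra days.
Each full week contributes one Thursday: 4 so far.
The 3 extra days are Thursday, Friday, Saturday — 1 of them qualifies.
Total: 4 + 1 = 5.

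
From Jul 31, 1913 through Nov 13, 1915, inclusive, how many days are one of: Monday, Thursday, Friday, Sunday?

478

Jul 31, 1913 is a Thursday.
The range spans 836 days (inclusive of both endpoints).
836 = 7 × 119 + 3, so there are 119 full weeks plus 3 extra days.
Each full week contributes 4 days from the set (Mon, Thu, Fri, Sun): 119 × 4 = 476.
The 3 extra days are Thu, Fri, Sat — 2 of them qualify.
Total: 476 + 2 = 478.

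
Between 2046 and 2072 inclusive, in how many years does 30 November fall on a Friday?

Day of week of November 30 in each year:
2046: Fri ✓, 2047: Sat, 2048: Mon, 2049: Tue, 2050: Wed, 2051: Thu, 2052: Sat, 2053: Sun, 2054: Mon, 2055: Tue, 2056: Thu, 2057: Fri ✓, 2058: Sat, 2059: Sun, 2060: Tue, 2061: Wed, 2062: Thu, 2063: Fri ✓, 2064: Sun, 2065: Mon, 2066: Tue, 2067: Wed, 2068: Fri ✓, 2069: Sat, 2070: Sun, 2071: Mon, 2072: Wed
Fridays: 2046, 2057, 2063, 2068.

4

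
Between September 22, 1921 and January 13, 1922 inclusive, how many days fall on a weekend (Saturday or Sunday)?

32

September 22, 1921 is a Thursday.
That's 114 days from start to end, counting both.
114 = 7 × 16 + 2, so there are 16 full weeks plus 2 extra days.
Each full week contributes 2 weekend days (Sat, Sun): 16 × 2 = 32.
The 2 extra days are Thursday, Friday — none qualify.
Total: 32 + 0 = 32.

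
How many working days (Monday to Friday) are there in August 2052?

Aug 1, 2052 is a Thursday.
That's 31 days from start to end, counting both.
31 = 7 × 4 + 3, so there are 4 full weeks plus 3 extra days.
Each full week contributes 5 weekdays (Mon–Fri): 4 × 5 = 20.
The 3 extra days are Thursday, Friday, Saturday — 2 of them qualify.
Total: 20 + 2 = 22.

22 weekdays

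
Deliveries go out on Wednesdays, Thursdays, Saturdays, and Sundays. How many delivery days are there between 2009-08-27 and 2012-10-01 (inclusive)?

2009-08-27 is a Thursday.
From 2009-08-27 to 2012-10-01 is 1132 days inclusive.
1132 = 7 × 161 + 5, so there are 161 full weeks plus 5 extra days.
Each full week contributes 4 days from the set (Wed, Thu, Sat, Sun): 161 × 4 = 644.
The 5 extra days are Thu, Fri, Sat, Sun, Mon — 3 of them qualify.
Total: 644 + 3 = 647.

647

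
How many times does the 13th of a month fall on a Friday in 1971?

1

The 13th falls on a Friday when the month's 13th has weekday Fri.
Jan 13 is Wed; Feb 13 is Sat; Mar 13 is Sat; Apr 13 is Tue; May 13 is Thu; Jun 13 is Sun; Jul 13 is Tue; Aug 13 is Fri ✓; Sep 13 is Mon; Oct 13 is Wed; Nov 13 is Sat; Dec 13 is Mon.
Friday the 13ths: Aug.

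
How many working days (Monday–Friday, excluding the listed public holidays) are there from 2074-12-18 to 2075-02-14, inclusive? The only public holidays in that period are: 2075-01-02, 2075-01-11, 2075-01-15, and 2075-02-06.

2074-12-18 is a Tuesday.
The range spans 59 days (inclusive of both endpoints).
59 = 7 × 8 + 3, so there are 8 full weeks plus 3 extra days.
Each full week contributes 5 weekdays (Mon–Fri): 8 × 5 = 40.
The 3 extra days are Tue, Wed, Thu — 3 of them qualify.
Total: 40 + 3 = 43.
Holidays: 2075-01-02 (Wed); 2075-01-11 (Fri); 2075-01-15 (Tue); 2075-02-06 (Wed).
All 4 holidays fall on weekdays, so subtract 4.
Business days: 43 − 4 = 39.

39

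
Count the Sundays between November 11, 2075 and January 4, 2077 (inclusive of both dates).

60 Sundays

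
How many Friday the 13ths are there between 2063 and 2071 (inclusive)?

17

Friday-the-13ths by year:
2063: Apr, Jul
2064: Jun
2065: Feb, Mar, Nov
2066: Aug
2067: May
2068: Jan, Apr, Jul
2069: Sep, Dec
2070: Jun
2071: Feb, Mar, Nov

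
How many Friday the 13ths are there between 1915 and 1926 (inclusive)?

Friday-the-13ths by year:
1915: Aug
1916: Oct
1917: Apr, Jul
1918: Sep, Dec
1919: Jun
1920: Feb, Aug
1921: May
1922: Jan, Oct
1923: Apr, Jul
1924: Jun
1925: Feb, Mar, Nov
1926: Aug

19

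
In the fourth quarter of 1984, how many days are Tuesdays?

13

1984-10-01 is a Monday.
The range spans 92 days (inclusive of both endpoints).
92 = 7 × 13 + 1, so there are 13 full weeks plus 1 extra day.
Each full week contributes one Tuesday: 13 so far.
The 1 extra day is Mon — none qualify.
Total: 13 + 0 = 13.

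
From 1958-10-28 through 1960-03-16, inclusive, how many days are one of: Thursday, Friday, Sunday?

216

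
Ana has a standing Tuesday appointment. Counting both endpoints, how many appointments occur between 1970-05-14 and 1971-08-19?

1970-05-14 is a Thursday.
That's 463 days from start to end, counting both.
463 = 7 × 66 + 1, so there are 66 full weeks plus 1 extra day.
Each full week contributes one Tuesday: 66 so far.
The 1 extra day is Thursday — none qualify.
Total: 66 + 0 = 66.

66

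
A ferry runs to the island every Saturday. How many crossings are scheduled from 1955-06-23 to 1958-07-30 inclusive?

1955-06-23 is a Thursday.
That's 1134 days from start to end, counting both.
1134 = 7 × 162, so the span is exactly 162 full weeks.
Each full week contributes one Saturday: 162 so far.

162 Saturdays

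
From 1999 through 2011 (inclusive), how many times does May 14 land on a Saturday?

Day of week of May 14 in each year:
1999: Fri, 2000: Sun, 2001: Mon, 2002: Tue, 2003: Wed, 2004: Fri, 2005: Sat ✓, 2006: Sun, 2007: Mon, 2008: Wed, 2009: Thu, 2010: Fri, 2011: Sat ✓
Saturdays: 2005, 2011.

2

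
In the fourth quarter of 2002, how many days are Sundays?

13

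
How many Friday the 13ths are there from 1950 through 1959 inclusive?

19

Friday-the-13ths by year:
1950: Jan, Oct
1951: Apr, Jul
1952: Jun
1953: Feb, Mar, Nov
1954: Aug
1955: May
1956: Jan, Apr, Jul
1957: Sep, Dec
1958: Jun
1959: Feb, Mar, Nov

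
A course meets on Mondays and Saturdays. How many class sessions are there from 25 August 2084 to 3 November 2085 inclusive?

25 August 2084 is a Friday.
From 25 August 2084 to 3 November 2085 is 436 days inclusive.
436 = 7 × 62 + 2, so there are 62 full weeks plus 2 extra days.
Each full week contributes 2 days from the set (Mon, Sat): 62 × 2 = 124.
The 2 extra days are Fri, Sat — 1 of them qualifies.
Total: 124 + 1 = 125.

125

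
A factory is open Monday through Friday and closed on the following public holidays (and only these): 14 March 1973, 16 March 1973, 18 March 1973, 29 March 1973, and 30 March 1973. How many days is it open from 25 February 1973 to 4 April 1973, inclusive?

24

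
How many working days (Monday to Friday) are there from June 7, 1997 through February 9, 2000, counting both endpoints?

698 weekdays

June 7, 1997 is a Saturday.
From June 7, 1997 to February 9, 2000 is 978 days inclusive.
978 = 7 × 139 + 5, so there are 139 full weeks plus 5 extra days.
Each full week contributes 5 weekdays (Mon–Fri): 139 × 5 = 695.
The 5 extra days are Sat, Sun, Mon, Tue, Wed — 3 of them qualify.
Total: 695 + 3 = 698.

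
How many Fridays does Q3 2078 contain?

14

Jul 1, 2078 is a Friday.
The range spans 92 days (inclusive of both endpoints).
92 = 7 × 13 + 1, so there are 13 full weeks plus 1 extra day.
Each full week contributes one Friday: 13 so far.
The 1 extra day is Friday — 1 of them qualifies.
Total: 13 + 1 = 14.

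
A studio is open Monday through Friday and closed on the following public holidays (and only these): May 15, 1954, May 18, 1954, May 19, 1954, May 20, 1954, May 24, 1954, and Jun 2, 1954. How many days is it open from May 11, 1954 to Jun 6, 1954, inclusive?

14 business days

May 11, 1954 is a Tuesday.
The range spans 27 days (inclusive of both endpoints).
27 = 7 × 3 + 6, so there are 3 full weeks plus 6 extra days.
Each full week contributes 5 weekdays (Mon–Fri): 3 × 5 = 15.
The 6 extra days are Tue, Wed, Thu, Fri, Sat, Sun — 4 of them qualify.
Total: 15 + 4 = 19.
Holidays: May 15, 1954 (Sat); May 18, 1954 (Tue); May 19, 1954 (Wed); May 20, 1954 (Thu); May 24, 1954 (Mon); Jun 2, 1954 (Wed).
5 of the 6 holidays fall on weekdays; the rest are weekends and were already excluded.
Business days: 19 − 5 = 14.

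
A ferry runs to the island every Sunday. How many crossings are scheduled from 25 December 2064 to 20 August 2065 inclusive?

34

25 December 2064 is a Thursday.
From 25 December 2064 to 20 August 2065 is 239 days inclusive.
239 = 7 × 34 + 1, so there are 34 full weeks plus 1 extra day.
Each full week contributes one Sunday: 34 so far.
The 1 extra day is Thu — none qualify.
Total: 34 + 0 = 34.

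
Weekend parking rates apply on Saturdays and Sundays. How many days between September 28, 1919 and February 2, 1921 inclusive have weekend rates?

September 28, 1919 is a Sunday.
The range spans 494 days (inclusive of both endpoints).
494 = 7 × 70 + 4, so there are 70 full weeks plus 4 extra days.
Each full week contributes 2 weekend days (Sat, Sun): 70 × 2 = 140.
The 4 extra days are Sunday, Monday, Tuesday, Wednesday — 1 of them qualifies.
Total: 140 + 1 = 141.

141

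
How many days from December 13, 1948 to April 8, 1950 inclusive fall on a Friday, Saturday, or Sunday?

December 13, 1948 is a Monday.
From December 13, 1948 to April 8, 1950 is 482 days inclusive.
482 = 7 × 68 + 6, so there are 68 full weeks plus 6 extra days.
Each full week contributes 3 days from the set (Fri, Sat, Sun): 68 × 3 = 204.
The 6 extra days are Monday, Tuesday, Wednesday, Thursday, Friday, Saturday — 2 of them qualify.
Total: 204 + 2 = 206.

206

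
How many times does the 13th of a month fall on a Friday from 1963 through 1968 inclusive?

Friday-the-13ths by year:
1963: Sep, Dec
1964: Mar, Nov
1965: Aug
1966: May
1967: Jan, Oct
1968: Sep, Dec

10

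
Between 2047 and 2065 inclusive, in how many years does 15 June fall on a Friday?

2

Day of week of June 15 in each year:
2047: Sat, 2048: Mon, 2049: Tue, 2050: Wed, 2051: Thu, 2052: Sat, 2053: Sun, 2054: Mon, 2055: Tue, 2056: Thu, 2057: Fri ✓, 2058: Sat, 2059: Sun, 2060: Tue, 2061: Wed, 2062: Thu, 2063: Fri ✓, 2064: Sun, 2065: Mon
Fridays: 2057, 2063.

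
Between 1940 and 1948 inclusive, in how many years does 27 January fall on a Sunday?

Day of week of January 27 in each year:
1940: Sat, 1941: Mon, 1942: Tue, 1943: Wed, 1944: Thu, 1945: Sat, 1946: Sun ✓, 1947: Mon, 1948: Tue
Sundays: 1946.

1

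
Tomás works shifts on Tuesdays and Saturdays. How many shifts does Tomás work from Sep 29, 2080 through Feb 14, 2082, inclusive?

144

Sep 29, 2080 is a Sunday.
From Sep 29, 2080 to Feb 14, 2082 is 504 days inclusive.
504 = 7 × 72, so the span is exactly 72 full weeks.
Each full week contributes 2 days from the set (Tue, Sat): 72 × 2 = 144.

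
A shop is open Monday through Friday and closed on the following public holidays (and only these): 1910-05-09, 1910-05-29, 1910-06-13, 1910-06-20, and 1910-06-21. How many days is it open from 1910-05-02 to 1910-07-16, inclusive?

1910-05-02 is a Monday.
From 1910-05-02 to 1910-07-16 is 76 days inclusive.
76 = 7 × 10 + 6, so there are 10 full weeks plus 6 extra days.
Each full week contributes 5 weekdays (Mon–Fri): 10 × 5 = 50.
The 6 extra days are Mon, Tue, Wed, Thu, Fri, Sat — 5 of them qualify.
Total: 50 + 5 = 55.
Holidays: 1910-05-09 (Mon); 1910-05-29 (Sun); 1910-06-13 (Mon); 1910-06-20 (Mon); 1910-06-21 (Tue).
4 of the 5 holidays fall on weekdays; the rest are weekends and were already excluded.
Business days: 55 − 4 = 51.

51 working days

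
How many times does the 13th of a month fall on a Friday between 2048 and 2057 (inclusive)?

Friday-the-13ths by year:
2048: Mar, Nov
2049: Aug
2050: May
2051: Jan, Oct
2052: Sep, Dec
2053: Jun
2054: Feb, Mar, Nov
2055: Aug
2056: Oct
2057: Apr, Jul

16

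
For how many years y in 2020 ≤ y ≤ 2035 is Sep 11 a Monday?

3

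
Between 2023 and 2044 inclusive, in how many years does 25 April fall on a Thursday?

3

Day of week of April 25 in each year:
2023: Tue, 2024: Thu ✓, 2025: Fri, 2026: Sat, 2027: Sun, 2028: Tue, 2029: Wed, 2030: Thu ✓, 2031: Fri, 2032: Sun, 2033: Mon, 2034: Tue, 2035: Wed, 2036: Fri, 2037: Sat, 2038: Sun, 2039: Mon, 2040: Wed, 2041: Thu ✓, 2042: Fri, 2043: Sat, 2044: Mon
Thursdays: 2024, 2030, 2041.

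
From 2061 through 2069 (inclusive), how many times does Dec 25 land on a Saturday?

1

Day of week of December 25 in each year:
2061: Sun, 2062: Mon, 2063: Tue, 2064: Thu, 2065: Fri, 2066: Sat ✓, 2067: Sun, 2068: Tue, 2069: Wed
Saturdays: 2066.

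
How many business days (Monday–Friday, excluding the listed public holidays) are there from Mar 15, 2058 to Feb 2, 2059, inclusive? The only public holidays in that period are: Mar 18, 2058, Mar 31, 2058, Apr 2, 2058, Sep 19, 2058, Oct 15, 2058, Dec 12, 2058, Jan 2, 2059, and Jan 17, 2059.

224

Mar 15, 2058 is a Friday.
From Mar 15, 2058 to Feb 2, 2059 is 325 days inclusive.
325 = 7 × 46 + 3, so there are 46 full weeks plus 3 extra days.
Each full week contributes 5 weekdays (Mon–Fri): 46 × 5 = 230.
The 3 extra days are Fri, Sat, Sun — 1 of them qualifies.
Total: 230 + 1 = 231.
Holidays: Mar 18, 2058 (Mon); Mar 31, 2058 (Sun); Apr 2, 2058 (Tue); Sep 19, 2058 (Thu); Oct 15, 2058 (Tue); Dec 12, 2058 (Thu); Jan 2, 2059 (Thu); Jan 17, 2059 (Fri).
7 of the 8 holidays fall on weekdays; the rest are weekends and were already excluded.
Business days: 231 − 7 = 224.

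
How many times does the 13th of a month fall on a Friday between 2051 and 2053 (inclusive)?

Friday-the-13ths by year:
2051: Jan, Oct
2052: Sep, Dec
2053: Jun

5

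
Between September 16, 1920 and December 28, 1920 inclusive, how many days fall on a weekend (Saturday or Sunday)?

30

September 16, 1920 is a Thursday.
That's 104 days from start to end, counting both.
104 = 7 × 14 + 6, so there are 14 full weeks plus 6 extra days.
Each full week contributes 2 weekend days (Sat, Sun): 14 × 2 = 28.
The 6 extra days are Thu, Fri, Sat, Sun, Mon, Tue — 2 of them qualify.
Total: 28 + 2 = 30.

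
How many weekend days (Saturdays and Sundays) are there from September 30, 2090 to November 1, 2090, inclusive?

10

September 30, 2090 is a Saturday.
The range spans 33 days (inclusive of both endpoints).
33 = 7 × 4 + 5, so there are 4 full weeks plus 5 extra days.
Each full week contributes 2 weekend days (Sat, Sun): 4 × 2 = 8.
The 5 extra days are Saturday, Sunday, Monday, Tuesday, Wednesday — 2 of them qualify.
Total: 8 + 2 = 10.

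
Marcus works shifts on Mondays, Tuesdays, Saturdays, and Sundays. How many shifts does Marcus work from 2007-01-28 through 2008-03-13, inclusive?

2007-01-28 is a Sunday.
From 2007-01-28 to 2008-03-13 is 411 days inclusive.
411 = 7 × 58 + 5, so there are 58 full weeks plus 5 extra days.
Each full week contributes 4 days from the set (Mon, Tue, Sat, Sun): 58 × 4 = 232.
The 5 extra days are Sun, Mon, Tue, Wed, Thu — 3 of them qualify.
Total: 232 + 3 = 235.

235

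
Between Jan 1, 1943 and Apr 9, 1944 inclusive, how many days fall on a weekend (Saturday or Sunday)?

134

Jan 1, 1943 is a Friday.
The range spans 465 days (inclusive of both endpoints).
465 = 7 × 66 + 3, so there are 66 full weeks plus 3 extra days.
Each full week contributes 2 weekend days (Sat, Sun): 66 × 2 = 132.
The 3 extra days are Friday, Saturday, Sunday — 2 of them qualify.
Total: 132 + 2 = 134.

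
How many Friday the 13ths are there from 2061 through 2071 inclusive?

Friday-the-13ths by year:
2061: May
2062: Jan, Oct
2063: Apr, Jul
2064: Jun
2065: Feb, Mar, Nov
2066: Aug
2067: May
2068: Jan, Apr, Jul
2069: Sep, Dec
2070: Jun
2071: Feb, Mar, Nov

20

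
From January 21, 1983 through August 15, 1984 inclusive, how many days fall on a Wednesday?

January 21, 1983 is a Friday.
The range spans 573 days (inclusive of both endpoints).
573 = 7 × 81 + 6, so there are 81 full weeks plus 6 extra days.
Each full week contributes one Wednesday: 81 so far.
The 6 extra days are Friday, Saturday, Sunday, Monday, Tuesday, Wednesday — 1 of them qualifies.
Total: 81 + 1 = 82.

82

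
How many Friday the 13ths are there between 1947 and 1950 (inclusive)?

Friday-the-13ths by year:
1947: Jun
1948: Feb, Aug
1949: May
1950: Jan, Oct

6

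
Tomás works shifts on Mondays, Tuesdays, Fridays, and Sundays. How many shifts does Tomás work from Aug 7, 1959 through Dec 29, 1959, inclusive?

Aug 7, 1959 is a Friday.
The range spans 145 days (inclusive of both endpoints).
145 = 7 × 20 + 5, so there are 20 full weeks plus 5 extra days.
Each full week contributes 4 days from the set (Mon, Tue, Fri, Sun): 20 × 4 = 80.
The 5 extra days are Friday, Saturday, Sunday, Monday, Tuesday — 4 of them qualify.
Total: 80 + 4 = 84.

84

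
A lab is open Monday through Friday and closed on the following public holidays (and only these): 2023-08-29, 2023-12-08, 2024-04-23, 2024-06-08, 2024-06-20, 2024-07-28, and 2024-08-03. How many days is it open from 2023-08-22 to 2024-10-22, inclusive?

2023-08-22 is a Tuesday.
That's 428 days from start to end, counting both.
428 = 7 × 61 + 1, so there are 61 full weeks plus 1 extra day.
Each full week contributes 5 weekdays (Mon–Fri): 61 × 5 = 305.
The 1 extra day is Tue — 1 of them qualifies.
Total: 305 + 1 = 306.
Holidays: 2023-08-29 (Tue); 2023-12-08 (Fri); 2024-04-23 (Tue); 2024-06-08 (Sat); 2024-06-20 (Thu); 2024-07-28 (Sun); 2024-08-03 (Sat).
4 of the 7 holidays fall on weekdays; the rest are weekends and were already excluded.
Business days: 306 − 4 = 302.

302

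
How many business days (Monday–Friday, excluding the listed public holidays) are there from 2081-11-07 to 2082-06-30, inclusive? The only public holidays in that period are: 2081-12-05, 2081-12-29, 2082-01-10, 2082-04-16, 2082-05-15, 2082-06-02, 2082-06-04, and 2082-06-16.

2081-11-07 is a Friday.
From 2081-11-07 to 2082-06-30 is 236 days inclusive.
236 = 7 × 33 + 5, so there are 33 full weeks plus 5 extra days.
Each full week contributes 5 weekdays (Mon–Fri): 33 × 5 = 165.
The 5 extra days are Fri, Sat, Sun, Mon, Tue — 3 of them qualify.
Total: 165 + 3 = 168.
Holidays: 2081-12-05 (Fri); 2081-12-29 (Mon); 2082-01-10 (Sat); 2082-04-16 (Thu); 2082-05-15 (Fri); 2082-06-02 (Tue); 2082-06-04 (Thu); 2082-06-16 (Tue).
7 of the 8 holidays fall on weekdays; the rest are weekends and were already excluded.
Business days: 168 − 7 = 161.

161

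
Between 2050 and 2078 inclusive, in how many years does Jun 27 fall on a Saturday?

4

Day of week of June 27 in each year:
2050: Mon, 2051: Tue, 2052: Thu, 2053: Fri, 2054: Sat ✓, 2055: Sun, 2056: Tue, 2057: Wed, 2058: Thu, 2059: Fri, 2060: Sun, 2061: Mon, 2062: Tue, 2063: Wed, 2064: Fri, 2065: Sat ✓, 2066: Sun, 2067: Mon, 2068: Wed, 2069: Thu, 2070: Fri, 2071: Sat ✓, 2072: Mon, 2073: Tue, 2074: Wed, 2075: Thu, 2076: Sat ✓, 2077: Sun, 2078: Mon
Saturdays: 2054, 2065, 2071, 2076.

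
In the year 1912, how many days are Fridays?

52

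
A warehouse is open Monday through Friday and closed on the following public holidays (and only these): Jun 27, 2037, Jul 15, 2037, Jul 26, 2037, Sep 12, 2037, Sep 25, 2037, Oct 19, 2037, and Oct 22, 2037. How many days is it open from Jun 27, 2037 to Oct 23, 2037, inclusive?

81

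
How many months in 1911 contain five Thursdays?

A month has five Thursdays exactly when Thursday falls within its first (length − 28) days.
Jan: 31 days, starts Sun → 5 of Sun, Mon, Tue
Feb: 28 days, starts Wed → 5 of (none)
Mar: 31 days, starts Wed → 5 of Wed, Thu, Fri ✓
Apr: 30 days, starts Sat → 5 of Sat, Sun
May: 31 days, starts Mon → 5 of Mon, Tue, Wed
Jun: 30 days, starts Thu → 5 of Thu, Fri ✓
Jul: 31 days, starts Sat → 5 of Sat, Sun, Mon
Aug: 31 days, starts Tue → 5 of Tue, Wed, Thu ✓
Sep: 30 days, starts Fri → 5 of Fri, Sat
Oct: 31 days, starts Sun → 5 of Sun, Mon, Tue
Nov: 30 days, starts Wed → 5 of Wed, Thu ✓
Dec: 31 days, starts Fri → 5 of Fri, Sat, Sun
Months with five Thursdays: Mar, Jun, Aug, Nov.

4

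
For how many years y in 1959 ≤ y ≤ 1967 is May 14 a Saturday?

2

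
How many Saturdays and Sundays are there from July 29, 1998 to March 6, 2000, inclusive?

July 29, 1998 is a Wednesday.
That's 587 days from start to end, counting both.
587 = 7 × 83 + 6, so there are 83 full weeks plus 6 extra days.
Each full week contributes 2 weekend days (Sat, Sun): 83 × 2 = 166.
The 6 extra days are Wednesday, Thursday, Friday, Saturday, Sunday, Monday — 2 of them qualify.
Total: 166 + 2 = 168.

168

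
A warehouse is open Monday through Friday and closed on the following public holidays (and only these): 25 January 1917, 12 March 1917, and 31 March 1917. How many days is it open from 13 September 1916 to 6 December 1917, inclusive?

320

13 September 1916 is a Wednesday.
That's 450 days from start to end, counting both.
450 = 7 × 64 + 2, so there are 64 full weeks plus 2 extra days.
Each full week contributes 5 weekdays (Mon–Fri): 64 × 5 = 320.
The 2 extra days are Wed, Thu — 2 of them qualify.
Total: 320 + 2 = 322.
Holidays: 25 January 1917 (Thu); 12 March 1917 (Mon); 31 March 1917 (Sat).
2 of the 3 holidays fall on weekdays; the rest are weekends and were already excluded.
Business days: 322 − 2 = 320.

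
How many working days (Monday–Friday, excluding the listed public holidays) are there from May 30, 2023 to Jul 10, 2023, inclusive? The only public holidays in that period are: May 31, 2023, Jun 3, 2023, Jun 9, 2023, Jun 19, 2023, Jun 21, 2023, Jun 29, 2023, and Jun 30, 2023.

May 30, 2023 is a Tuesday.
The range spans 42 days (inclusive of both endpoints).
42 = 7 × 6, so the span is exactly 6 full weeks.
Each full week contributes 5 weekdays (Mon–Fri): 6 × 5 = 30.
Holidays: May 31, 2023 (Wed); Jun 3, 2023 (Sat); Jun 9, 2023 (Fri); Jun 19, 2023 (Mon); Jun 21, 2023 (Wed); Jun 29, 2023 (Thu); Jun 30, 2023 (Fri).
6 of the 7 holidays fall on weekdays; the rest are weekends and were already excluded.
Business days: 30 − 6 = 24.

24 working days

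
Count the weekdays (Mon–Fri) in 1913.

Jan 1, 1913 is a Wednesday.
That's 365 days from start to end, counting both.
365 = 7 × 52 + 1, so there are 52 full weeks plus 1 extra day.
Each full week contributes 5 weekdays (Mon–Fri): 52 × 5 = 260.
The 1 extra day is Wednesday — 1 of them qualifies.
Total: 260 + 1 = 261.

261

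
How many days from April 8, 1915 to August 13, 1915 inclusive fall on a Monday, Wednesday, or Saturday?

April 8, 1915 is a Thursday.
That's 128 days from start to end, counting both.
128 = 7 × 18 + 2, so there are 18 full weeks plus 2 extra days.
Each full week contributes 3 days from the set (Mon, Wed, Sat): 18 × 3 = 54.
The 2 extra days are Thu, Fri — none qualify.
Total: 54 + 0 = 54.

54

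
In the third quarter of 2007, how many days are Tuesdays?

13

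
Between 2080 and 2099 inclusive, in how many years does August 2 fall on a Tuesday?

Day of week of August 2 in each year:
2080: Fri, 2081: Sat, 2082: Sun, 2083: Mon, 2084: Wed, 2085: Thu, 2086: Fri, 2087: Sat, 2088: Mon, 2089: Tue ✓, 2090: Wed, 2091: Thu, 2092: Sat, 2093: Sun, 2094: Mon, 2095: Tue ✓, 2096: Thu, 2097: Fri, 2098: Sat, 2099: Sun
Tuesdays: 2089, 2095.

2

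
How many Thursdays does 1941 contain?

1941-01-01 is a Wednesday.
The range spans 365 days (inclusive of both endpoints).
365 = 7 × 52 + 1, so there are 52 full weeks plus 1 extra day.
Each full week contributes one Thursday: 52 so far.
The 1 extra day is Wednesday — none qualify.
Total: 52 + 0 = 52.

52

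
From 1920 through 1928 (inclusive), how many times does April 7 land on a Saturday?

2

Day of week of April 7 in each year:
1920: Wed, 1921: Thu, 1922: Fri, 1923: Sat ✓, 1924: Mon, 1925: Tue, 1926: Wed, 1927: Thu, 1928: Sat ✓
Saturdays: 1923, 1928.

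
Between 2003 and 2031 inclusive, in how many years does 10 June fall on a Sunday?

4

Day of week of June 10 in each year:
2003: Tue, 2004: Thu, 2005: Fri, 2006: Sat, 2007: Sun ✓, 2008: Tue, 2009: Wed, 2010: Thu, 2011: Fri, 2012: Sun ✓, 2013: Mon, 2014: Tue, 2015: Wed, 2016: Fri, 2017: Sat, 2018: Sun ✓, 2019: Mon, 2020: Wed, 2021: Thu, 2022: Fri, 2023: Sat, 2024: Mon, 2025: Tue, 2026: Wed, 2027: Thu, 2028: Sat, 2029: Sun ✓, 2030: Mon, 2031: Tue
Sundays: 2007, 2012, 2018, 2029.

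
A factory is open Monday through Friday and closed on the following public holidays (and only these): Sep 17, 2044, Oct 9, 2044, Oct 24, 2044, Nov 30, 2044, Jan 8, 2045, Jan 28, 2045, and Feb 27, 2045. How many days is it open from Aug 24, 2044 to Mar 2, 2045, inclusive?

Aug 24, 2044 is a Wednesday.
That's 191 days from start to end, counting both.
191 = 7 × 27 + 2, so there are 27 full weeks plus 2 extra days.
Each full week contributes 5 weekdays (Mon–Fri): 27 × 5 = 135.
The 2 extra days are Wed, Thu — 2 of them qualify.
Total: 135 + 2 = 137.
Holidays: Sep 17, 2044 (Sat); Oct 9, 2044 (Sun); Oct 24, 2044 (Mon); Nov 30, 2044 (Wed); Jan 8, 2045 (Sun); Jan 28, 2045 (Sat); Feb 27, 2045 (Mon).
3 of the 7 holidays fall on weekdays; the rest are weekends and were already excluded.
Business days: 137 − 3 = 134.

134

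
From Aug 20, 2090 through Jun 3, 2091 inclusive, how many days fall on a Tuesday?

41

Aug 20, 2090 is a Sunday.
The range spans 288 days (inclusive of both endpoints).
288 = 7 × 41 + 1, so there are 41 full weeks plus 1 extra day.
Each full week contributes one Tuesday: 41 so far.
The 1 extra day is Sun — none qualify.
Total: 41 + 0 = 41.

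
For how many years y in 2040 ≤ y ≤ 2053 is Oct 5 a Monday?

2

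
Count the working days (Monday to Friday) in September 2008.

22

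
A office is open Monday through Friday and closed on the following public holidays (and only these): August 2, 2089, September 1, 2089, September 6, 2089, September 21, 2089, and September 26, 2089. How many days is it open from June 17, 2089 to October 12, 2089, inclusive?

79 working days

June 17, 2089 is a Friday.
From June 17, 2089 to October 12, 2089 is 118 days inclusive.
118 = 7 × 16 + 6, so there are 16 full weeks plus 6 extra days.
Each full week contributes 5 weekdays (Mon–Fri): 16 × 5 = 80.
The 6 extra days are Friday, Saturday, Sunday, Monday, Tuesday, Wednesday — 4 of them qualify.
Total: 80 + 4 = 84.
Holidays: August 2, 2089 (Tue); September 1, 2089 (Thu); September 6, 2089 (Tue); September 21, 2089 (Wed); September 26, 2089 (Mon).
All 5 holidays fall on weekdays, so subtract 5.
Business days: 84 − 5 = 79.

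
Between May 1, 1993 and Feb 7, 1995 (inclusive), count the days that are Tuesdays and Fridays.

May 1, 1993 is a Saturday.
From May 1, 1993 to Feb 7, 1995 is 648 days inclusive.
648 = 7 × 92 + 4, so there are 92 full weeks plus 4 extra days.
Each full week contributes 2 days from the set (Tue, Fri): 92 × 2 = 184.
The 4 extra days are Saturday, Sunday, Monday, Tuesday — 1 of them qualifies.
Total: 184 + 1 = 185.

185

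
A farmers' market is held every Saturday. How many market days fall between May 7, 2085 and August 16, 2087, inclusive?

May 7, 2085 is a Monday.
The range spans 832 days (inclusive of both endpoints).
832 = 7 × 118 + 6, so there are 118 full weeks plus 6 extra days.
Each full week contributes one Saturday: 118 so far.
The 6 extra days are Mon, Tue, Wed, Thu, Fri, Sat — 1 of them qualifies.
Total: 118 + 1 = 119.

119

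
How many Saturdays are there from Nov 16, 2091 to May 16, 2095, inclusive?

183

Nov 16, 2091 is a Friday.
The range spans 1278 days (inclusive of both endpoints).
1278 = 7 × 182 + 4, so there are 182 full weeks plus 4 extra days.
Each full week contributes one Saturday: 182 so far.
The 4 extra days are Friday, Saturday, Sunday, Monday — 1 of them qualifies.
Total: 182 + 1 = 183.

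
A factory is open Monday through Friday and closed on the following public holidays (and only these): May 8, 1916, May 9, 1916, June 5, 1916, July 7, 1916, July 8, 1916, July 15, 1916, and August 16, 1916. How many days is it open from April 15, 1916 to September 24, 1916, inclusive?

110

April 15, 1916 is a Saturday.
That's 163 days from start to end, counting both.
163 = 7 × 23 + 2, so there are 23 full weeks plus 2 extra days.
Each full week contributes 5 weekdays (Mon–Fri): 23 × 5 = 115.
The 2 extra days are Saturday, Sunday — none qualify.
Total: 115 + 0 = 115.
Holidays: May 8, 1916 (Mon); May 9, 1916 (Tue); June 5, 1916 (Mon); July 7, 1916 (Fri); July 8, 1916 (Sat); July 15, 1916 (Sat); August 16, 1916 (Wed).
5 of the 7 holidays fall on weekdays; the rest are weekends and were already excluded.
Business days: 115 − 5 = 110.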